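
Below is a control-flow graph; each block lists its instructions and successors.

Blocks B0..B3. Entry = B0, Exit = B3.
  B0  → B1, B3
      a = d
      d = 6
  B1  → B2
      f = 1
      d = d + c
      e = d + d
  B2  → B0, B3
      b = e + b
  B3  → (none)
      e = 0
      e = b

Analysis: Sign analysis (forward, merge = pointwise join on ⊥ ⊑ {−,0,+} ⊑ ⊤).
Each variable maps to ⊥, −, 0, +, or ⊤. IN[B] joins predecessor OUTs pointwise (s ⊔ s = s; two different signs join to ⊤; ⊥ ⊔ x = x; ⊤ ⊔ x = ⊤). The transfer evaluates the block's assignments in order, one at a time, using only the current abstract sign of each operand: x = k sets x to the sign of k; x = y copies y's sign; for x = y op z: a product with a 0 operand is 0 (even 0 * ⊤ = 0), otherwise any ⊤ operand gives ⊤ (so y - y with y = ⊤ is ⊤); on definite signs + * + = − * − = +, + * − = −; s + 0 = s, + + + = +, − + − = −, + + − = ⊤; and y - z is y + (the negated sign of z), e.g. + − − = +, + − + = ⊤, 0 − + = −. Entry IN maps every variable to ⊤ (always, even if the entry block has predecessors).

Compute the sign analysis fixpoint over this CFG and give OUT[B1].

Per-block solution:
  B0:   IN=(all ⊤)   OUT={d:+; rest ⊤}
  B1:   IN={d:+; rest ⊤}   OUT={f:+; rest ⊤}
  B2:   IN={f:+; rest ⊤}   OUT={f:+; rest ⊤}
  B3:   IN=(all ⊤)   OUT=(all ⊤)

Merge at B1: IN[B1] = OUT[B0] = {a: ⊤, b: ⊤, c: ⊤, d: +, e: ⊤, f: ⊤}
Applying B1's transfer function to that IN value gives OUT[B1] (row B1 above).

Answer: {a: ⊤, b: ⊤, c: ⊤, d: ⊤, e: ⊤, f: +}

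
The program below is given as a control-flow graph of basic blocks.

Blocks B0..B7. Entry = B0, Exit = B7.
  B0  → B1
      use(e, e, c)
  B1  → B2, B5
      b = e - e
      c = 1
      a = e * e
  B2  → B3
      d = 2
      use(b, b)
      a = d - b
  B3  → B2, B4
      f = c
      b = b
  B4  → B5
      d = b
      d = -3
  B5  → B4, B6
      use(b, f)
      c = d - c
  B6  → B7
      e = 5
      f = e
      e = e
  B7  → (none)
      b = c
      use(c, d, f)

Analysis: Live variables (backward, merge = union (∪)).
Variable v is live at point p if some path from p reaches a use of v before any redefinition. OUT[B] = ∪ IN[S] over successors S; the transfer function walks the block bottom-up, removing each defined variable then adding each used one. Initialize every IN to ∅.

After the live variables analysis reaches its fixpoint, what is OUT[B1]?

Per-block solution:
  B0:   IN={c, d, e, f}   OUT={d, e, f}
  B1:   IN={d, e, f}   OUT={b, c, d, f}
  B2:   IN={b, c}   OUT={b, c}
  B3:   IN={b, c}   OUT={b, c, f}
  B4:   IN={b, c, f}   OUT={b, c, d, f}
  B5:   IN={b, c, d, f}   OUT={b, c, d, f}
  B6:   IN={c, d}   OUT={c, d, f}
  B7:   IN={c, d, f}   OUT={}

Merge at B1: OUT[B1] = IN[B2] ⊔ IN[B5] = {b, c, d, f}

Answer: {b, c, d, f}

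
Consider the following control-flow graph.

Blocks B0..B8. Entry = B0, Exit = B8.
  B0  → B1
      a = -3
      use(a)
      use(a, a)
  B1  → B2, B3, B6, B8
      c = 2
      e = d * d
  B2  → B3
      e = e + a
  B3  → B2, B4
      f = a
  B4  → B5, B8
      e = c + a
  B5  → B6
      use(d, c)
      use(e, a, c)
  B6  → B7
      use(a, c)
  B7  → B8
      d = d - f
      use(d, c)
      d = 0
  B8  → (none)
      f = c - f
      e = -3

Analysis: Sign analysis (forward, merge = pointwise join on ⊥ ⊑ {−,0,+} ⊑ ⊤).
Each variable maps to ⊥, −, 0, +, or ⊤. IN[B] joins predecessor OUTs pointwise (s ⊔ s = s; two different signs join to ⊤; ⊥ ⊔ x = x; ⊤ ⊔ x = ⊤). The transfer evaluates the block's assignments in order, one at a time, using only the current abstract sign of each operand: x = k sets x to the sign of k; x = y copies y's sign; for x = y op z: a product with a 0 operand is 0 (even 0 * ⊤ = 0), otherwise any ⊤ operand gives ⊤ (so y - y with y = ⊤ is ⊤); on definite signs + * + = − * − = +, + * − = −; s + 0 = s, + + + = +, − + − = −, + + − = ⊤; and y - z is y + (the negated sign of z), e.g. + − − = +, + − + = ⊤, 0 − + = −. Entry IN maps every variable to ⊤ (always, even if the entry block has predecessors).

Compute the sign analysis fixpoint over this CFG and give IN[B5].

Answer: {a: -, b: ⊤, c: +, d: ⊤, e: ⊤, f: -}

Trace:
Per-block solution:
  B0: | IN=(all ⊤) | OUT={a:-; rest ⊤}
  B1: | IN={a:-; rest ⊤} | OUT={a:-, c:+; rest ⊤}
  B2: | IN={a:-, c:+; rest ⊤} | OUT={a:-, c:+; rest ⊤}
  B3: | IN={a:-, c:+; rest ⊤} | OUT={a:-, c:+, f:-; rest ⊤}
  B4: | IN={a:-, c:+, f:-; rest ⊤} | OUT={a:-, c:+, f:-; rest ⊤}
  B5: | IN={a:-, c:+, f:-; rest ⊤} | OUT={a:-, c:+, f:-; rest ⊤}
  B6: | IN={a:-, c:+; rest ⊤} | OUT={a:-, c:+; rest ⊤}
  B7: | IN={a:-, c:+; rest ⊤} | OUT={a:-, c:+, d:0; rest ⊤}
  B8: | IN={a:-, c:+; rest ⊤} | OUT={a:-, c:+, e:-; rest ⊤}

Merge at B5: IN[B5] = OUT[B4] = {a: -, b: ⊤, c: +, d: ⊤, e: ⊤, f: -}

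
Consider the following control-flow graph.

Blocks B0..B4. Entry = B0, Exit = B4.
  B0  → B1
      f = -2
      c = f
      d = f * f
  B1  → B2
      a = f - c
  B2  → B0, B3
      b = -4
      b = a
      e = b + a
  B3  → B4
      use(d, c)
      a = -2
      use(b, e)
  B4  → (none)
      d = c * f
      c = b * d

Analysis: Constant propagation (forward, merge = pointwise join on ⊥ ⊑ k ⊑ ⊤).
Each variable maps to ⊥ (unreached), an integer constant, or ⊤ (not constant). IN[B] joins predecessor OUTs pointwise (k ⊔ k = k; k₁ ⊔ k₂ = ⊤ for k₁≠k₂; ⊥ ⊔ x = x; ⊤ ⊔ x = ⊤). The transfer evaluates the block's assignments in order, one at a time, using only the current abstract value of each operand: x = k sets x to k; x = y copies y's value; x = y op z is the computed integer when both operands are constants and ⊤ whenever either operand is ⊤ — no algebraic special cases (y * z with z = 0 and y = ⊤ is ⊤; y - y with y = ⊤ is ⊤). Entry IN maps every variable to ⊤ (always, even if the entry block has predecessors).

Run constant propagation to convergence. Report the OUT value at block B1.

Converged values:
  B0: | IN=(all ⊤) | OUT={c:-2, d:4, f:-2; rest ⊤}
  B1: | IN={c:-2, d:4, f:-2; rest ⊤} | OUT={a:0, c:-2, d:4, f:-2; rest ⊤}
  B2: | IN={a:0, c:-2, d:4, f:-2; rest ⊤} | OUT={a:0, b:0, c:-2, d:4, e:0, f:-2; rest ⊤}
  B3: | IN={a:0, b:0, c:-2, d:4, e:0, f:-2; rest ⊤} | OUT={a:-2, b:0, c:-2, d:4, e:0, f:-2; rest ⊤}
  B4: | IN={a:-2, b:0, c:-2, d:4, e:0, f:-2; rest ⊤} | OUT={a:-2, b:0, c:0, d:4, e:0, f:-2; rest ⊤}

Merge at B1: IN[B1] = OUT[B0] = {a: ⊤, b: ⊤, c: -2, d: 4, e: ⊤, f: -2}
Applying B1's transfer function to that IN value gives OUT[B1] (row B1 above).

Answer: {a: 0, b: ⊤, c: -2, d: 4, e: ⊤, f: -2}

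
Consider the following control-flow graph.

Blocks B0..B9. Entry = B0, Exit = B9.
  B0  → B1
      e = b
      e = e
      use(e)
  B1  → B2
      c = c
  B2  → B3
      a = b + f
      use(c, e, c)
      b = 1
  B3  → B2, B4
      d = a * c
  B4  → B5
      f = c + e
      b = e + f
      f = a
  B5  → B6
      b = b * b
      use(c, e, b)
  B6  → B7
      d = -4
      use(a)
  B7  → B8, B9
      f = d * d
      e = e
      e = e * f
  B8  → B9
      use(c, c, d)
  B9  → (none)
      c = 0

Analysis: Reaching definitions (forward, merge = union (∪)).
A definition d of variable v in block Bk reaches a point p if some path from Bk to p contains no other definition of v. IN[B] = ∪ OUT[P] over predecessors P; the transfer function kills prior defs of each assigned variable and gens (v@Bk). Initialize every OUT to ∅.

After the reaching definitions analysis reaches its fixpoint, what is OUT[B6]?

Answer: {a@B2, b@B5, c@B1, d@B6, e@B0, f@B4}

Trace:
Per-block solution:
  B0:  IN={}  OUT={e@B0}
  B1:  IN={e@B0}  OUT={c@B1, e@B0}
  B2:  IN={a@B2, b@B2, c@B1, d@B3, e@B0}  OUT={a@B2, b@B2, c@B1, d@B3, e@B0}
  B3:  IN={a@B2, b@B2, c@B1, d@B3, e@B0}  OUT={a@B2, b@B2, c@B1, d@B3, e@B0}
  B4:  IN={a@B2, b@B2, c@B1, d@B3, e@B0}  OUT={a@B2, b@B4, c@B1, d@B3, e@B0, f@B4}
  B5:  IN={a@B2, b@B4, c@B1, d@B3, e@B0, f@B4}  OUT={a@B2, b@B5, c@B1, d@B3, e@B0, f@B4}
  B6:  IN={a@B2, b@B5, c@B1, d@B3, e@B0, f@B4}  OUT={a@B2, b@B5, c@B1, d@B6, e@B0, f@B4}
  B7:  IN={a@B2, b@B5, c@B1, d@B6, e@B0, f@B4}  OUT={a@B2, b@B5, c@B1, d@B6, e@B7, f@B7}
  B8:  IN={a@B2, b@B5, c@B1, d@B6, e@B7, f@B7}  OUT={a@B2, b@B5, c@B1, d@B6, e@B7, f@B7}
  B9:  IN={a@B2, b@B5, c@B1, d@B6, e@B7, f@B7}  OUT={a@B2, b@B5, c@B9, d@B6, e@B7, f@B7}

Merge at B6: IN[B6] = OUT[B5] = {a@B2, b@B5, c@B1, d@B3, e@B0, f@B4}
Applying B6's transfer function to that IN value gives OUT[B6] (row B6 above).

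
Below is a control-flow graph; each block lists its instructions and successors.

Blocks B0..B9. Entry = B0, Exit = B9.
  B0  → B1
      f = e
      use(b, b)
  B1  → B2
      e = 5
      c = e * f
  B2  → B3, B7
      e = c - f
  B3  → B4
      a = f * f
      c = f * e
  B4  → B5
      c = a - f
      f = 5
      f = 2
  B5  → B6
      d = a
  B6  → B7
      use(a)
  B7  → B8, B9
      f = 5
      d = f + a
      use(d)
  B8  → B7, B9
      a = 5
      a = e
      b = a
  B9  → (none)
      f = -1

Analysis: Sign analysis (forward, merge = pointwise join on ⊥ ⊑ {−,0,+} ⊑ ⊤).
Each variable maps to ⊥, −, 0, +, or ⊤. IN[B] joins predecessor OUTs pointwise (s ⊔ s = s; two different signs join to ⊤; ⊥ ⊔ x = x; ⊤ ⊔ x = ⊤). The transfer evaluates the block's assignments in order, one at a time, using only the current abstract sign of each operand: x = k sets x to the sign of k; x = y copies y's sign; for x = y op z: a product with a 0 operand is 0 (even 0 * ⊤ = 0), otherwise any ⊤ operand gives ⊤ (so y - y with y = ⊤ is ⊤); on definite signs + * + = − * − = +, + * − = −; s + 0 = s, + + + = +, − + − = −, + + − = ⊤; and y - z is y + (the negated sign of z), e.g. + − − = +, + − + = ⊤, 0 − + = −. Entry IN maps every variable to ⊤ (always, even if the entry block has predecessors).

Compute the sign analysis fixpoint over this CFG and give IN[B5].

Answer: {a: ⊤, b: ⊤, c: ⊤, d: ⊤, e: ⊤, f: +}

Working:
Fixpoint table:
  B0: | IN=(all ⊤) | OUT=(all ⊤)
  B1: | IN=(all ⊤) | OUT={e:+; rest ⊤}
  B2: | IN={e:+; rest ⊤} | OUT=(all ⊤)
  B3: | IN=(all ⊤) | OUT=(all ⊤)
  B4: | IN=(all ⊤) | OUT={f:+; rest ⊤}
  B5: | IN={f:+; rest ⊤} | OUT={f:+; rest ⊤}
  B6: | IN={f:+; rest ⊤} | OUT={f:+; rest ⊤}
  B7: | IN=(all ⊤) | OUT={f:+; rest ⊤}
  B8: | IN={f:+; rest ⊤} | OUT={f:+; rest ⊤}
  B9: | IN={f:+; rest ⊤} | OUT={f:-; rest ⊤}

Merge at B5: IN[B5] = OUT[B4] = {a: ⊤, b: ⊤, c: ⊤, d: ⊤, e: ⊤, f: +}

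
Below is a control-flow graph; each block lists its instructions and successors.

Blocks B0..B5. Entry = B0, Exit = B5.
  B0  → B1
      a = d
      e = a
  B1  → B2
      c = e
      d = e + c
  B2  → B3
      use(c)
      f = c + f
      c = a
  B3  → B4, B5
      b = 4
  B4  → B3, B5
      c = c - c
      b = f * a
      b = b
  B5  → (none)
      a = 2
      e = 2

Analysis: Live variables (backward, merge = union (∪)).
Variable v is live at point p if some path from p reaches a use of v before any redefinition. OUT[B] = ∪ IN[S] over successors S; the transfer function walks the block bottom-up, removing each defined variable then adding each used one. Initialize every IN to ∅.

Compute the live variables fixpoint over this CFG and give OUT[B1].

Answer: {a, c, f}

Trace:
Fixpoint table:
  B0:   IN={d, f}   OUT={a, e, f}
  B1:   IN={a, e, f}   OUT={a, c, f}
  B2:   IN={a, c, f}   OUT={a, c, f}
  B3:   IN={a, c, f}   OUT={a, c, f}
  B4:   IN={a, c, f}   OUT={a, c, f}
  B5:   IN={}   OUT={}

Merge at B1: OUT[B1] = IN[B2] = {a, c, f}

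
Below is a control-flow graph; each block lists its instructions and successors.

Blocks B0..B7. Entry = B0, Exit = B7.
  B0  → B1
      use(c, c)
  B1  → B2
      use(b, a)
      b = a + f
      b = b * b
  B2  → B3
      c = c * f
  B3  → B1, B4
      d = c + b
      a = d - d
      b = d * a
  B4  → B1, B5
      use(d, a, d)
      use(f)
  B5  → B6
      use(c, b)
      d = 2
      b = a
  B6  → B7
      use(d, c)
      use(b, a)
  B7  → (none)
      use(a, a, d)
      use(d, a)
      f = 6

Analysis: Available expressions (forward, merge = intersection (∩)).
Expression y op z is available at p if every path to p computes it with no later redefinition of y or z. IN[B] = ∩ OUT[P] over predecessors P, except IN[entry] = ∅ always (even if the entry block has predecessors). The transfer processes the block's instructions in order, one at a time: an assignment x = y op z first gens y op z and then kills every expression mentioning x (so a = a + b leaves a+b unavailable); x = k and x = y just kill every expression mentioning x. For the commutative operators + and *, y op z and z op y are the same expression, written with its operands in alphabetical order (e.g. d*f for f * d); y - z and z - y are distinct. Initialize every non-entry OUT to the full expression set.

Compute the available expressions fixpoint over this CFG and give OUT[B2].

Answer: {a+f}

Derivation:
Fixpoint table:
  B0: | IN={} | OUT={}
  B1: | IN={} | OUT={a+f}
  B2: | IN={a+f} | OUT={a+f}
  B3: | IN={a+f} | OUT={a*d, d-d}
  B4: | IN={a*d, d-d} | OUT={a*d, d-d}
  B5: | IN={a*d, d-d} | OUT={}
  B6: | IN={} | OUT={}
  B7: | IN={} | OUT={}

Merge at B2: IN[B2] = OUT[B1] = {a+f}
Applying B2's transfer function to that IN value gives OUT[B2] (row B2 above).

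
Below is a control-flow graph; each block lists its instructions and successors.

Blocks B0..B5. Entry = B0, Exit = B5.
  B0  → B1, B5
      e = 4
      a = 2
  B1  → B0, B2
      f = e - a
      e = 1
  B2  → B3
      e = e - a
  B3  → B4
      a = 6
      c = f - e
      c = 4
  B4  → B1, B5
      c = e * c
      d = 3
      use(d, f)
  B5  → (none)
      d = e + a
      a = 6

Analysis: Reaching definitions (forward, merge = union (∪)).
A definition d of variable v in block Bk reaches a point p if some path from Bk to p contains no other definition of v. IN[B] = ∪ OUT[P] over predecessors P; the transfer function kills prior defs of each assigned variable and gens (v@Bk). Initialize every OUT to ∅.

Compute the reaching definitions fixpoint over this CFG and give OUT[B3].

Answer: {a@B3, c@B3, d@B4, e@B2, f@B1}

Working:
Converged values:
  B0: | IN={a@B0, a@B3, c@B4, d@B4, e@B1, f@B1} | OUT={a@B0, c@B4, d@B4, e@B0, f@B1}
  B1: | IN={a@B0, a@B3, c@B4, d@B4, e@B0, e@B2, f@B1} | OUT={a@B0, a@B3, c@B4, d@B4, e@B1, f@B1}
  B2: | IN={a@B0, a@B3, c@B4, d@B4, e@B1, f@B1} | OUT={a@B0, a@B3, c@B4, d@B4, e@B2, f@B1}
  B3: | IN={a@B0, a@B3, c@B4, d@B4, e@B2, f@B1} | OUT={a@B3, c@B3, d@B4, e@B2, f@B1}
  B4: | IN={a@B3, c@B3, d@B4, e@B2, f@B1} | OUT={a@B3, c@B4, d@B4, e@B2, f@B1}
  B5: | IN={a@B0, a@B3, c@B4, d@B4, e@B0, e@B2, f@B1} | OUT={a@B5, c@B4, d@B5, e@B0, e@B2, f@B1}

Merge at B3: IN[B3] = OUT[B2] = {a@B0, a@B3, c@B4, d@B4, e@B2, f@B1}
Applying B3's transfer function to that IN value gives OUT[B3] (row B3 above).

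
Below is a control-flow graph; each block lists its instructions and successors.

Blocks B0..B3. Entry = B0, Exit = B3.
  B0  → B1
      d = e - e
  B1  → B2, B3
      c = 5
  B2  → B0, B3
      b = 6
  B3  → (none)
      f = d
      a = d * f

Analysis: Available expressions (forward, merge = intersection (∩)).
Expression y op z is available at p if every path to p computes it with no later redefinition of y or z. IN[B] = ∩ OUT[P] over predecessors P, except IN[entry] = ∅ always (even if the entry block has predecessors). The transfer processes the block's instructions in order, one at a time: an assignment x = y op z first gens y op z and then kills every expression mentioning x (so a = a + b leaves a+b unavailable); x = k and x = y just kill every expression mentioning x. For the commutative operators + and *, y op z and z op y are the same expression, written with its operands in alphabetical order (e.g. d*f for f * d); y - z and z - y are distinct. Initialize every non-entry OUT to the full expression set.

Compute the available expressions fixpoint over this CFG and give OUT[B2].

Converged values:
  B0:   IN={}   OUT={e-e}
  B1:   IN={e-e}   OUT={e-e}
  B2:   IN={e-e}   OUT={e-e}
  B3:   IN={e-e}   OUT={d*f, e-e}

Merge at B2: IN[B2] = OUT[B1] = {e-e}
Applying B2's transfer function to that IN value gives OUT[B2] (row B2 above).

Answer: {e-e}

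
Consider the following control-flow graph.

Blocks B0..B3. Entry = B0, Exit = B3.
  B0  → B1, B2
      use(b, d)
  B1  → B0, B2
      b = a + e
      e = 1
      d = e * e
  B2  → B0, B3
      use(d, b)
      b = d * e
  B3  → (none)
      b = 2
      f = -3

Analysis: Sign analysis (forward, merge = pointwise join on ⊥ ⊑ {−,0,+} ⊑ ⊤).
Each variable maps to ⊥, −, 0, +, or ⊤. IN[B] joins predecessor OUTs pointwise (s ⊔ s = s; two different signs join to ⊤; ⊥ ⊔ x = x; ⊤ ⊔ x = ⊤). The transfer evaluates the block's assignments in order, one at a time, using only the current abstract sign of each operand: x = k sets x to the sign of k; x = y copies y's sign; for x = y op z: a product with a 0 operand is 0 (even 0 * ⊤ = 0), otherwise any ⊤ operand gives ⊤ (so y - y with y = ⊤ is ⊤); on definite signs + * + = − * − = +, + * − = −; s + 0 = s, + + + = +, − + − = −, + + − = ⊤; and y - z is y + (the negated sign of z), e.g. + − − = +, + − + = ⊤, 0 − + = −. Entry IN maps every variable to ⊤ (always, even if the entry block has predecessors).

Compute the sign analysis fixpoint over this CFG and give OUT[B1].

Fixpoint table:
  B0:   IN=(all ⊤)   OUT=(all ⊤)
  B1:   IN=(all ⊤)   OUT={d:+, e:+; rest ⊤}
  B2:   IN=(all ⊤)   OUT=(all ⊤)
  B3:   IN=(all ⊤)   OUT={b:+, f:-; rest ⊤}

Merge at B1: IN[B1] = OUT[B0] = {a: ⊤, b: ⊤, c: ⊤, d: ⊤, e: ⊤, f: ⊤}
Applying B1's transfer function to that IN value gives OUT[B1] (row B1 above).

Answer: {a: ⊤, b: ⊤, c: ⊤, d: +, e: +, f: ⊤}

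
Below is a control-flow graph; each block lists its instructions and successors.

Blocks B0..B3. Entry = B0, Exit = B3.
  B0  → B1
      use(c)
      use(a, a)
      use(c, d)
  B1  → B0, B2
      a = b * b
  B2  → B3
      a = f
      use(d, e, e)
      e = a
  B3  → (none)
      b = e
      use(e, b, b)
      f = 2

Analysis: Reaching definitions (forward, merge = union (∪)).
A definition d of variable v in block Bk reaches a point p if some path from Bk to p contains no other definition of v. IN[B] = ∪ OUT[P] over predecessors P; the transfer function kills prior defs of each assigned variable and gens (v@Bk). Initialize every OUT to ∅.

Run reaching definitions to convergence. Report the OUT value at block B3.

Fixpoint table:
  B0:   IN={a@B1}   OUT={a@B1}
  B1:   IN={a@B1}   OUT={a@B1}
  B2:   IN={a@B1}   OUT={a@B2, e@B2}
  B3:   IN={a@B2, e@B2}   OUT={a@B2, b@B3, e@B2, f@B3}

Merge at B3: IN[B3] = OUT[B2] = {a@B2, e@B2}
Applying B3's transfer function to that IN value gives OUT[B3] (row B3 above).

Answer: {a@B2, b@B3, e@B2, f@B3}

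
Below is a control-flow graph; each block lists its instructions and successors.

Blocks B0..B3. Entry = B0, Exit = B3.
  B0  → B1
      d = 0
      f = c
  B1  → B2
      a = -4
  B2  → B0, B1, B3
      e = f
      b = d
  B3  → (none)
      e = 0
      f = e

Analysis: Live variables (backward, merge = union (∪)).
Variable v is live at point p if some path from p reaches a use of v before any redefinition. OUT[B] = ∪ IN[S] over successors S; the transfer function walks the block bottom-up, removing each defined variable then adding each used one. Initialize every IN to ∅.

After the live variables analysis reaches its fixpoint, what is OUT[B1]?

Per-block solution:
  B0:   IN={c}   OUT={c, d, f}
  B1:   IN={c, d, f}   OUT={c, d, f}
  B2:   IN={c, d, f}   OUT={c, d, f}
  B3:   IN={}   OUT={}

Merge at B1: OUT[B1] = IN[B2] = {c, d, f}

Answer: {c, d, f}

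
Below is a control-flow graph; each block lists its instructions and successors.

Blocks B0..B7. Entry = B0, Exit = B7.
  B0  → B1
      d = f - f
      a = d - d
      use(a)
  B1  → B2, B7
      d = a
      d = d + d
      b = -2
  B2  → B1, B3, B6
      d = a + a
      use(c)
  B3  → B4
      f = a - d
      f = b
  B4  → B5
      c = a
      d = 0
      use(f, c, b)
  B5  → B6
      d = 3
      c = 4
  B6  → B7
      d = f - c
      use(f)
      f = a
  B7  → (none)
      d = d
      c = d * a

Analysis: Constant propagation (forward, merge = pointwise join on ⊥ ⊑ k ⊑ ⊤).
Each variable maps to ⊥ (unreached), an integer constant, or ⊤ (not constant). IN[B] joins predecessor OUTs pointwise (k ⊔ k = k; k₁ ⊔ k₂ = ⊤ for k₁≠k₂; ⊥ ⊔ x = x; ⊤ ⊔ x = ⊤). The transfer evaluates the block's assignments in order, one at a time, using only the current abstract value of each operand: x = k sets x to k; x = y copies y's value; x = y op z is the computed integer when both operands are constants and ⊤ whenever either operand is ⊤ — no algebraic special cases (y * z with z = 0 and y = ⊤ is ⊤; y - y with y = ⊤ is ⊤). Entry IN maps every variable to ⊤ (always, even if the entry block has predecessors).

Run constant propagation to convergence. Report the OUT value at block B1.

Answer: {a: ⊤, b: -2, c: ⊤, d: ⊤, e: ⊤, f: ⊤}

Trace:
Converged values:
  B0:  IN=(all ⊤)  OUT=(all ⊤)
  B1:  IN=(all ⊤)  OUT={b:-2; rest ⊤}
  B2:  IN={b:-2; rest ⊤}  OUT={b:-2; rest ⊤}
  B3:  IN={b:-2; rest ⊤}  OUT={b:-2, f:-2; rest ⊤}
  B4:  IN={b:-2, f:-2; rest ⊤}  OUT={b:-2, d:0, f:-2; rest ⊤}
  B5:  IN={b:-2, d:0, f:-2; rest ⊤}  OUT={b:-2, c:4, d:3, f:-2; rest ⊤}
  B6:  IN={b:-2; rest ⊤}  OUT={b:-2; rest ⊤}
  B7:  IN={b:-2; rest ⊤}  OUT={b:-2; rest ⊤}

Merge at B1: IN[B1] = OUT[B0] ⊔ OUT[B2] = {a: ⊤, b: ⊤, c: ⊤, d: ⊤, e: ⊤, f: ⊤}
Applying B1's transfer function to that IN value gives OUT[B1] (row B1 above).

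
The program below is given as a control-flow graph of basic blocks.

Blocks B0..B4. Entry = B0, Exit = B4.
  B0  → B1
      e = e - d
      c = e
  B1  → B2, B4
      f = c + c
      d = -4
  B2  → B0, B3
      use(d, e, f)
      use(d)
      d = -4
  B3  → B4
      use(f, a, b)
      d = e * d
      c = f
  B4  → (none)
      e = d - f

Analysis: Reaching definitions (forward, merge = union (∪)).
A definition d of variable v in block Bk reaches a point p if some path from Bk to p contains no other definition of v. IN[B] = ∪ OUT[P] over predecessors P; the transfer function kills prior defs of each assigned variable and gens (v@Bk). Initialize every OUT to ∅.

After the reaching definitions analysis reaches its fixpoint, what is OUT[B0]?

Answer: {c@B0, d@B2, e@B0, f@B1}

Derivation:
Converged values:
  B0:   IN={c@B0, d@B2, e@B0, f@B1}   OUT={c@B0, d@B2, e@B0, f@B1}
  B1:   IN={c@B0, d@B2, e@B0, f@B1}   OUT={c@B0, d@B1, e@B0, f@B1}
  B2:   IN={c@B0, d@B1, e@B0, f@B1}   OUT={c@B0, d@B2, e@B0, f@B1}
  B3:   IN={c@B0, d@B2, e@B0, f@B1}   OUT={c@B3, d@B3, e@B0, f@B1}
  B4:   IN={c@B0, c@B3, d@B1, d@B3, e@B0, f@B1}   OUT={c@B0, c@B3, d@B1, d@B3, e@B4, f@B1}

Merge at B0 (entry node, so the boundary value {} is joined with the incoming edge(s)): IN[B0] = {} ⊔ OUT[B2] = {c@B0, d@B2, e@B0, f@B1}
Applying B0's transfer function to that IN value gives OUT[B0] (row B0 above).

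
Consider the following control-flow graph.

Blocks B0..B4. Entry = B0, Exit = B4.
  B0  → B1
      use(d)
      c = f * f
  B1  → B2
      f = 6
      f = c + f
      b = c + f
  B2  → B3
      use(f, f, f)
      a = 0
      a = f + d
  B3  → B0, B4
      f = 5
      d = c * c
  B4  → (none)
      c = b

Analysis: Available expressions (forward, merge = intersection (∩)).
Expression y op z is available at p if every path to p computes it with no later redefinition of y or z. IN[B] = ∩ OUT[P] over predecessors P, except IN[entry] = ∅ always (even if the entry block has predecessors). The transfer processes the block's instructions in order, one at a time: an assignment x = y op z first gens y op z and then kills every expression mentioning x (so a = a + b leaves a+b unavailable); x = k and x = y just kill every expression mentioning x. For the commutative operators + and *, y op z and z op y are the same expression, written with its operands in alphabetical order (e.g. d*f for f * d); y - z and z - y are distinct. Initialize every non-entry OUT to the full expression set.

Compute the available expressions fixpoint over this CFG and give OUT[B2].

Fixpoint table:
  B0:   IN={}   OUT={f*f}
  B1:   IN={f*f}   OUT={c+f}
  B2:   IN={c+f}   OUT={c+f, d+f}
  B3:   IN={c+f, d+f}   OUT={c*c}
  B4:   IN={c*c}   OUT={}

Merge at B2: IN[B2] = OUT[B1] = {c+f}
Applying B2's transfer function to that IN value gives OUT[B2] (row B2 above).

Answer: {c+f, d+f}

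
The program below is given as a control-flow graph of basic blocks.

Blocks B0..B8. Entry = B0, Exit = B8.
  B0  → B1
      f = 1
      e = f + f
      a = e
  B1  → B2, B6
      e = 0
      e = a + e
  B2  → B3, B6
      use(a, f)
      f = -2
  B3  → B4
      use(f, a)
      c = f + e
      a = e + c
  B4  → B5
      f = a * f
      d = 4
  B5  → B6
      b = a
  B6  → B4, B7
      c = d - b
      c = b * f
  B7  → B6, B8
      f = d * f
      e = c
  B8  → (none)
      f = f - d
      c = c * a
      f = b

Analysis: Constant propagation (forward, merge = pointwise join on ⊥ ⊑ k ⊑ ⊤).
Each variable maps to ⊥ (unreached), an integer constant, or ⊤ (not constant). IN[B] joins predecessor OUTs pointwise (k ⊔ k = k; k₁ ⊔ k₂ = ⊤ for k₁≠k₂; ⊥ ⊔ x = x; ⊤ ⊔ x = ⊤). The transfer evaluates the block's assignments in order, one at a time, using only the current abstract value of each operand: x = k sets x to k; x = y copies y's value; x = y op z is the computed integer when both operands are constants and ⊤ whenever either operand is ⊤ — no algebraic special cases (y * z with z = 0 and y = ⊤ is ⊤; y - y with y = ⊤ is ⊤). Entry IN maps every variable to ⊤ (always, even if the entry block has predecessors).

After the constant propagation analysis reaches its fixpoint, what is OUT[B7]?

Answer: {a: 2, b: ⊤, c: ⊤, d: ⊤, e: ⊤, f: ⊤}

Trace:
Converged values:
  B0:   IN=(all ⊤)   OUT={a:2, e:2, f:1; rest ⊤}
  B1:   IN={a:2, e:2, f:1; rest ⊤}   OUT={a:2, e:2, f:1; rest ⊤}
  B2:   IN={a:2, e:2, f:1; rest ⊤}   OUT={a:2, e:2, f:-2; rest ⊤}
  B3:   IN={a:2, e:2, f:-2; rest ⊤}   OUT={a:2, c:0, e:2, f:-2; rest ⊤}
  B4:   IN={a:2; rest ⊤}   OUT={a:2, d:4; rest ⊤}
  B5:   IN={a:2, d:4; rest ⊤}   OUT={a:2, b:2, d:4; rest ⊤}
  B6:   IN={a:2; rest ⊤}   OUT={a:2; rest ⊤}
  B7:   IN={a:2; rest ⊤}   OUT={a:2; rest ⊤}
  B8:   IN={a:2; rest ⊤}   OUT={a:2; rest ⊤}

Merge at B7: IN[B7] = OUT[B6] = {a: 2, b: ⊤, c: ⊤, d: ⊤, e: ⊤, f: ⊤}
Applying B7's transfer function to that IN value gives OUT[B7] (row B7 above).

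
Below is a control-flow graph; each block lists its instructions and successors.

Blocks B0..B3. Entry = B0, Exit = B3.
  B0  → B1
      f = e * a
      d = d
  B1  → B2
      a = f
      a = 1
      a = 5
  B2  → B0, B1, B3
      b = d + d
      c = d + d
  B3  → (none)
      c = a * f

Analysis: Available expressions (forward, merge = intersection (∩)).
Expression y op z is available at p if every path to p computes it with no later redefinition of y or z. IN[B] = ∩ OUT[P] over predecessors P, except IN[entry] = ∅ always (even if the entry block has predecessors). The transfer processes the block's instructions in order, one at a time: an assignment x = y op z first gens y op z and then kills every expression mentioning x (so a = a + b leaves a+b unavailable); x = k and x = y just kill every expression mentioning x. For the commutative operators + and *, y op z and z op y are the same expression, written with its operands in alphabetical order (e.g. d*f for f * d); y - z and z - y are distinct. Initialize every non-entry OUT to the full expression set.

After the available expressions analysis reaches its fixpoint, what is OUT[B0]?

Converged values:
  B0:   IN={}   OUT={a*e}
  B1:   IN={}   OUT={}
  B2:   IN={}   OUT={d+d}
  B3:   IN={d+d}   OUT={a*f, d+d}

Merge at B0 (entry node, so the boundary value {} is joined with the incoming edge(s)): IN[B0] = {} ∩ OUT[B2] = {}
Applying B0's transfer function to that IN value gives OUT[B0] (row B0 above).

Answer: {a*e}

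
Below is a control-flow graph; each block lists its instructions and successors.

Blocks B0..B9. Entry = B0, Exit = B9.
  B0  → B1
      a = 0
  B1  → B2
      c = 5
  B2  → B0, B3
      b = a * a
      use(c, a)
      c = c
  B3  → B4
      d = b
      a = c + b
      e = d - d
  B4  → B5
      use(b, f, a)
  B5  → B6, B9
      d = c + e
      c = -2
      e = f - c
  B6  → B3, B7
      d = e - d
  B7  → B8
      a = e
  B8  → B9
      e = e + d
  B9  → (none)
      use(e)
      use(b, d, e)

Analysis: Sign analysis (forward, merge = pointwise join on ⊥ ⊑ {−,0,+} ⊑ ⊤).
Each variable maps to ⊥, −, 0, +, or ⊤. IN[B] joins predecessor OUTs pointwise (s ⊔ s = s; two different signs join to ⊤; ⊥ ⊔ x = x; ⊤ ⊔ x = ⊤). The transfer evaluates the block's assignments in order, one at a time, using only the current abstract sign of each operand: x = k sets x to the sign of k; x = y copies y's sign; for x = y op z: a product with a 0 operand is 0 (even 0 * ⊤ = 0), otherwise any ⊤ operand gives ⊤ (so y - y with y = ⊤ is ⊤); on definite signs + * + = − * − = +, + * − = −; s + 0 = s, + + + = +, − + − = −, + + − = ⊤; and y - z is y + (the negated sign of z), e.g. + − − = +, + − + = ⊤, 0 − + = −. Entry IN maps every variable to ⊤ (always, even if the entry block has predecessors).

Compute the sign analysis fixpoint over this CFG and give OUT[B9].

Answer: {a: ⊤, b: 0, c: -, d: ⊤, e: ⊤, f: ⊤}

Trace:
Converged values:
  B0: | IN=(all ⊤) | OUT={a:0; rest ⊤}
  B1: | IN={a:0; rest ⊤} | OUT={a:0, c:+; rest ⊤}
  B2: | IN={a:0, c:+; rest ⊤} | OUT={a:0, b:0, c:+; rest ⊤}
  B3: | IN={b:0; rest ⊤} | OUT={b:0, d:0, e:0; rest ⊤}
  B4: | IN={b:0, d:0, e:0; rest ⊤} | OUT={b:0, d:0, e:0; rest ⊤}
  B5: | IN={b:0, d:0, e:0; rest ⊤} | OUT={b:0, c:-; rest ⊤}
  B6: | IN={b:0, c:-; rest ⊤} | OUT={b:0, c:-; rest ⊤}
  B7: | IN={b:0, c:-; rest ⊤} | OUT={b:0, c:-; rest ⊤}
  B8: | IN={b:0, c:-; rest ⊤} | OUT={b:0, c:-; rest ⊤}
  B9: | IN={b:0, c:-; rest ⊤} | OUT={b:0, c:-; rest ⊤}

Merge at B9: IN[B9] = OUT[B5] ⊔ OUT[B8] = {a: ⊤, b: 0, c: -, d: ⊤, e: ⊤, f: ⊤}
Applying B9's transfer function to that IN value gives OUT[B9] (row B9 above).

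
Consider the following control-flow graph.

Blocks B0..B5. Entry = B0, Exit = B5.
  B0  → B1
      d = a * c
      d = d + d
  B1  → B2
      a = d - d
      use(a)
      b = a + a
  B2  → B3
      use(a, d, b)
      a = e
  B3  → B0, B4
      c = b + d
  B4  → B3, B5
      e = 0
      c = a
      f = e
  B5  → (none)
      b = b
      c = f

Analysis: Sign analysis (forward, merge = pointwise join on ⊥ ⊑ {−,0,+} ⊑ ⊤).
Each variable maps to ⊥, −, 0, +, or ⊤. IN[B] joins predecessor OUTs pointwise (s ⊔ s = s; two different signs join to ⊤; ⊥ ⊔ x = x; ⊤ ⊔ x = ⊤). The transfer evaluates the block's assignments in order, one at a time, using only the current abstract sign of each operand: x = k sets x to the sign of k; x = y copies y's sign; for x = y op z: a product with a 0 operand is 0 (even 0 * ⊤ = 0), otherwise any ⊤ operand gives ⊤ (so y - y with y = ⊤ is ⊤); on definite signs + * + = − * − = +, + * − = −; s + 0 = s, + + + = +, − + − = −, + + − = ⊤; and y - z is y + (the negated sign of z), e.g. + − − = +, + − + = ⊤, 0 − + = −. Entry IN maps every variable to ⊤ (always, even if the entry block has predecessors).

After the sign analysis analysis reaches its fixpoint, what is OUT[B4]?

Converged values:
  B0: | IN=(all ⊤) | OUT=(all ⊤)
  B1: | IN=(all ⊤) | OUT=(all ⊤)
  B2: | IN=(all ⊤) | OUT=(all ⊤)
  B3: | IN=(all ⊤) | OUT=(all ⊤)
  B4: | IN=(all ⊤) | OUT={e:0, f:0; rest ⊤}
  B5: | IN={e:0, f:0; rest ⊤} | OUT={c:0, e:0, f:0; rest ⊤}

Merge at B4: IN[B4] = OUT[B3] = {a: ⊤, b: ⊤, c: ⊤, d: ⊤, e: ⊤, f: ⊤}
Applying B4's transfer function to that IN value gives OUT[B4] (row B4 above).

Answer: {a: ⊤, b: ⊤, c: ⊤, d: ⊤, e: 0, f: 0}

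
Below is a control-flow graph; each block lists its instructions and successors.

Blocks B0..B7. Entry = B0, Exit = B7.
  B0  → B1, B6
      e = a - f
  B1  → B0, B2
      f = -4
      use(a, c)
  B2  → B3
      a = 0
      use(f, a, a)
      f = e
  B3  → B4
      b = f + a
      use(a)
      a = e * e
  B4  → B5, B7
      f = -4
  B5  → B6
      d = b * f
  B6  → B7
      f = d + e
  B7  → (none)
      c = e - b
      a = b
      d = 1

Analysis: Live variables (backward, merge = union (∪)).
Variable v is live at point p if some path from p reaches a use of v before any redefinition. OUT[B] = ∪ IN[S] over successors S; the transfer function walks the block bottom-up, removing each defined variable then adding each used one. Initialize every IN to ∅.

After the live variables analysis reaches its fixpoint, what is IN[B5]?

Per-block solution:
  B0:  IN={a, b, c, d, f}  OUT={a, b, c, d, e}
  B1:  IN={a, b, c, d, e}  OUT={a, b, c, d, e, f}
  B2:  IN={e, f}  OUT={a, e, f}
  B3:  IN={a, e, f}  OUT={b, e}
  B4:  IN={b, e}  OUT={b, e, f}
  B5:  IN={b, e, f}  OUT={b, d, e}
  B6:  IN={b, d, e}  OUT={b, e}
  B7:  IN={b, e}  OUT={}

Merge at B5: OUT[B5] = IN[B6] = {b, d, e}
Applying B5's transfer function to that OUT value gives IN[B5] (row B5 above).

Answer: {b, e, f}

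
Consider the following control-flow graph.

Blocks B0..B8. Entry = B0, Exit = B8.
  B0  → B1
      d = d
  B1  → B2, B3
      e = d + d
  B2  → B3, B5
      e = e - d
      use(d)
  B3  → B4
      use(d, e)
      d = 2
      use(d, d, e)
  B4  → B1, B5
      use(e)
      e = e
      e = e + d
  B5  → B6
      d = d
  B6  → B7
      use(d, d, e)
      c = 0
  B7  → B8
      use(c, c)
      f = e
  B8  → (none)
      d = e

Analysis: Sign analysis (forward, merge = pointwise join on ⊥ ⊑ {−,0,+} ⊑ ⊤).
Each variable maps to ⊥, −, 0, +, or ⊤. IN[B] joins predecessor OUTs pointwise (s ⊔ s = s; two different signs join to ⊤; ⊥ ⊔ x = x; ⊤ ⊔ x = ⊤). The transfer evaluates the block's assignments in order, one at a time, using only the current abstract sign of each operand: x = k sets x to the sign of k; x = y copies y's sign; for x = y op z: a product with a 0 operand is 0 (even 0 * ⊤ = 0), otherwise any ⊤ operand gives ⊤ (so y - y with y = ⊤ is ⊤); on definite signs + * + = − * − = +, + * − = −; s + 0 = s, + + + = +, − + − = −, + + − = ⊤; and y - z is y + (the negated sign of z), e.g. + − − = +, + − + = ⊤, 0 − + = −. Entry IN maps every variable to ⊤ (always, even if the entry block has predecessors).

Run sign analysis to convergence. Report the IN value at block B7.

Fixpoint table:
  B0:  IN=(all ⊤)  OUT=(all ⊤)
  B1:  IN=(all ⊤)  OUT=(all ⊤)
  B2:  IN=(all ⊤)  OUT=(all ⊤)
  B3:  IN=(all ⊤)  OUT={d:+; rest ⊤}
  B4:  IN={d:+; rest ⊤}  OUT={d:+; rest ⊤}
  B5:  IN=(all ⊤)  OUT=(all ⊤)
  B6:  IN=(all ⊤)  OUT={c:0; rest ⊤}
  B7:  IN={c:0; rest ⊤}  OUT={c:0; rest ⊤}
  B8:  IN={c:0; rest ⊤}  OUT={c:0; rest ⊤}

Merge at B7: IN[B7] = OUT[B6] = {a: ⊤, b: ⊤, c: 0, d: ⊤, e: ⊤, f: ⊤}

Answer: {a: ⊤, b: ⊤, c: 0, d: ⊤, e: ⊤, f: ⊤}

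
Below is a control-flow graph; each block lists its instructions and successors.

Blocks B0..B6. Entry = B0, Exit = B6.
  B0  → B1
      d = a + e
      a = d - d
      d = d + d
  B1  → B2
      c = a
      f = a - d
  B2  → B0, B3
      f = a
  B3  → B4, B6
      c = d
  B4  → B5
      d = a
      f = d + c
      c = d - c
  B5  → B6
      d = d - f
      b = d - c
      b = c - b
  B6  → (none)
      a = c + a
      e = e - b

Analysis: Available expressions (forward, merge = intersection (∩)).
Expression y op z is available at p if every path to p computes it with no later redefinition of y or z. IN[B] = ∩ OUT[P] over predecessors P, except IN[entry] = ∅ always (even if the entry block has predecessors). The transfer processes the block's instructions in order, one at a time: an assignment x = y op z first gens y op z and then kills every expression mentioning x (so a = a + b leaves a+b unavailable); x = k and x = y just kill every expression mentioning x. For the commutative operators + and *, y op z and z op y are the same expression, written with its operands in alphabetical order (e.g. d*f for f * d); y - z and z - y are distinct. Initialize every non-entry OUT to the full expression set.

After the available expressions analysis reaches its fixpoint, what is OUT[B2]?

Answer: {a-d}

Working:
Fixpoint table:
  B0: | IN={} | OUT={}
  B1: | IN={} | OUT={a-d}
  B2: | IN={a-d} | OUT={a-d}
  B3: | IN={a-d} | OUT={a-d}
  B4: | IN={a-d} | OUT={}
  B5: | IN={} | OUT={d-c}
  B6: | IN={} | OUT={}

Merge at B2: IN[B2] = OUT[B1] = {a-d}
Applying B2's transfer function to that IN value gives OUT[B2] (row B2 above).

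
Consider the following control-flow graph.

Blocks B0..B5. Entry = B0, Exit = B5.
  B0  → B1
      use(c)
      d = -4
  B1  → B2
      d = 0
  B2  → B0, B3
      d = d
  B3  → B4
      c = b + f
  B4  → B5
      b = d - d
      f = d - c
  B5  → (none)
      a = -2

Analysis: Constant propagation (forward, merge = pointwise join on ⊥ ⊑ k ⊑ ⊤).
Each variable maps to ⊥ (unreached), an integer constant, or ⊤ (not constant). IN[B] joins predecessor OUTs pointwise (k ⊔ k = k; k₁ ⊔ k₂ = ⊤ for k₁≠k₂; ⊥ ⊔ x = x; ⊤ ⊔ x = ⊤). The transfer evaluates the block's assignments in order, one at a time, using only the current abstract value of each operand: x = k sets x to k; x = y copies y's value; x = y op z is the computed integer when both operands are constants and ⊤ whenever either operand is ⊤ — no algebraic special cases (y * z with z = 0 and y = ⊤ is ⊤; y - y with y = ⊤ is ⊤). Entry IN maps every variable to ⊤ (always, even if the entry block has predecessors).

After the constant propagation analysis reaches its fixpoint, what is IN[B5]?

Per-block solution:
  B0: | IN=(all ⊤) | OUT={d:-4; rest ⊤}
  B1: | IN={d:-4; rest ⊤} | OUT={d:0; rest ⊤}
  B2: | IN={d:0; rest ⊤} | OUT={d:0; rest ⊤}
  B3: | IN={d:0; rest ⊤} | OUT={d:0; rest ⊤}
  B4: | IN={d:0; rest ⊤} | OUT={b:0, d:0; rest ⊤}
  B5: | IN={b:0, d:0; rest ⊤} | OUT={a:-2, b:0, d:0; rest ⊤}

Merge at B5: IN[B5] = OUT[B4] = {a: ⊤, b: 0, c: ⊤, d: 0, e: ⊤, f: ⊤}

Answer: {a: ⊤, b: 0, c: ⊤, d: 0, e: ⊤, f: ⊤}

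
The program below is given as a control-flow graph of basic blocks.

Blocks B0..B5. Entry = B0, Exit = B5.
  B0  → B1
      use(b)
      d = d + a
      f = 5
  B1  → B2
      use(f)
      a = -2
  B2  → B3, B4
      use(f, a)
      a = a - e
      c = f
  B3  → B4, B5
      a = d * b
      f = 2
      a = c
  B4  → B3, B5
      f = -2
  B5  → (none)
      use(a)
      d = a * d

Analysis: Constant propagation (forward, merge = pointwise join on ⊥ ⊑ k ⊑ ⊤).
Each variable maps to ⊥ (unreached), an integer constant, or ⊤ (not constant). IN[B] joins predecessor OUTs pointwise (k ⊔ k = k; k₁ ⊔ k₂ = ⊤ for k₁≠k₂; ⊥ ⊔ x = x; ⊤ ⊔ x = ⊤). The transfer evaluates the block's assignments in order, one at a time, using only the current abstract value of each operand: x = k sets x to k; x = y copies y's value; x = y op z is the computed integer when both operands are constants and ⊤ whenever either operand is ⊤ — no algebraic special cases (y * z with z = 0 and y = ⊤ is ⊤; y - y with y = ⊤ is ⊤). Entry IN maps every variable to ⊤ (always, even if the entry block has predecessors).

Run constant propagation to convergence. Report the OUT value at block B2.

Per-block solution:
  B0:   IN=(all ⊤)   OUT={f:5; rest ⊤}
  B1:   IN={f:5; rest ⊤}   OUT={a:-2, f:5; rest ⊤}
  B2:   IN={a:-2, f:5; rest ⊤}   OUT={c:5, f:5; rest ⊤}
  B3:   IN={c:5; rest ⊤}   OUT={a:5, c:5, f:2; rest ⊤}
  B4:   IN={c:5; rest ⊤}   OUT={c:5, f:-2; rest ⊤}
  B5:   IN={c:5; rest ⊤}   OUT={c:5; rest ⊤}

Merge at B2: IN[B2] = OUT[B1] = {a: -2, b: ⊤, c: ⊤, d: ⊤, e: ⊤, f: 5}
Applying B2's transfer function to that IN value gives OUT[B2] (row B2 above).

Answer: {a: ⊤, b: ⊤, c: 5, d: ⊤, e: ⊤, f: 5}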